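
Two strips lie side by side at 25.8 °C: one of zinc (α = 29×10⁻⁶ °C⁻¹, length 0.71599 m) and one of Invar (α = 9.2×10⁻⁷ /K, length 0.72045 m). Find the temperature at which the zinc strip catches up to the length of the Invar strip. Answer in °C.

L₁(1 + α₁ΔT) = L₂(1 + α₂ΔT) ⇒ ΔT = (L₂ − L₁)/(α₁L₁ − α₂L₂)
L₂ − L₁ = 0.72045 − 0.71599 = 4.46×10⁻³ m
α₁L₁ − α₂L₂ = 29×10⁻⁶×0.71599 − 9.2×10⁻⁷×0.72045 = 2.0100896×10⁻⁵ m/K
ΔT = 4.46×10⁻³ / 2.0100896×10⁻⁵ = 221.881 K
T = 25.8 + 221.881 = 247.681 °C

T = 247.7 °C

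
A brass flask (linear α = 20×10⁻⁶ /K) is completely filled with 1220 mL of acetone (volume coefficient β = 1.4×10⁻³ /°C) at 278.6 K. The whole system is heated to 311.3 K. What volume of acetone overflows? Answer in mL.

53.5 mL

The flask also expands: β_container ≈ 3α = 6.0×10⁻⁵ /K
Net overflow = V₀(β_liq − 3α_cont)ΔT
β − 3α = 1.40×10⁻³ − 6.0×10⁻⁵ = 1.34×10⁻³ /K; ΔT = 32.7 K
ΔV = 1220 × 1.34×10⁻³ × 32.7 = 53.5 mL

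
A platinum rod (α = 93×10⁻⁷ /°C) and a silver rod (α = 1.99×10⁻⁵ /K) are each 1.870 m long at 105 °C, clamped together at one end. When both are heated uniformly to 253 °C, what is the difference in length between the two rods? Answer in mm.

2.93 mm

ΔT = 148 K
platinum: ΔL = 93×10⁻⁷ × 1.870 m × 148 = 2.5739×10⁻³ m = 2.5739 mm
silver: ΔL = 1.99×10⁻⁵ × 1.870 m × 148 = 5.5075×10⁻³ m = 5.5075 mm
difference = 5.5075 − 2.5739 = 2.9336 mm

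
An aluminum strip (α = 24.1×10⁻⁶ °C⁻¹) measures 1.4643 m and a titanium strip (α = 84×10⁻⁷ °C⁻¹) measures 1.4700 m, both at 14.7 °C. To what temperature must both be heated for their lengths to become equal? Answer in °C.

T = 263.2 °C

Equal length when α₁L₁ΔT − α₂L₂ΔT = L₂ − L₁ = 5.70×10⁻³ m
α₁L₁ = 3.528963×10⁻⁵, α₂L₂ = 1.2348×10⁻⁵ → Δ(αL) = 2.294163×10⁻⁵ m/K
ΔT = 5.70×10⁻³ / 2.294163×10⁻⁵ = 248.457 K, so T = 14.7 + 248.457 = 263.157 °C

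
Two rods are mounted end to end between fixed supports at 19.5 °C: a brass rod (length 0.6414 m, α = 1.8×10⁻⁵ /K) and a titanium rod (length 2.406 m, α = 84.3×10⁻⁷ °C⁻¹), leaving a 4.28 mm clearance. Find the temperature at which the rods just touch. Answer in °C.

T = 154 °C

α₁L₁ = 1.15452×10⁻⁵ m/K, α₂L₂ = 2.028258×10⁻⁵ m/K → total 3.182778×10⁻⁵ m/K
ΔT = g/(α₁L₁+α₂L₂) = 4.28×10⁻³ / 3.182778×10⁻⁵ = 134.47 K
T = 19.5 + 134.47 = 153.97 °C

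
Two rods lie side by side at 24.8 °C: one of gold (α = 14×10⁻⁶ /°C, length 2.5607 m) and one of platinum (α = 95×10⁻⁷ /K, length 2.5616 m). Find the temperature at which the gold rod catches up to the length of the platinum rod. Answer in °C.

L₁(1 + α₁ΔT) = L₂(1 + α₂ΔT) ⇒ ΔT = (L₂ − L₁)/(α₁L₁ − α₂L₂)
L₂ − L₁ = 2.5616 − 2.5607 = 9.00×10⁻⁴ m
α₁L₁ − α₂L₂ = 14×10⁻⁶×2.5607 − 95×10⁻⁷×2.5616 = 1.15146×10⁻⁵ m/K
ΔT = 9.00×10⁻⁴ / 1.15146×10⁻⁵ = 78.162 K
T = 24.8 + 78.162 = 102.962 °C

T = 103.0 °C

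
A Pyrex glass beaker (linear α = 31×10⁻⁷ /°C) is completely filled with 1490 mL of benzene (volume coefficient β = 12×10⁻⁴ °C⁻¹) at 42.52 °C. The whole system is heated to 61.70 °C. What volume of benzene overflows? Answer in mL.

The beaker also expands: β_container ≈ 3α = 9.3×10⁻⁶ /K
Net overflow = V₀(β_liq − 3α_cont)ΔT
β − 3α = 1.20×10⁻³ − 9.3×10⁻⁶ = 1.1907×10⁻³ /K; ΔT = 19.18 K
ΔV = 1490 × 1.1907×10⁻³ × 19.18 = 34.0 mL

34.0 mL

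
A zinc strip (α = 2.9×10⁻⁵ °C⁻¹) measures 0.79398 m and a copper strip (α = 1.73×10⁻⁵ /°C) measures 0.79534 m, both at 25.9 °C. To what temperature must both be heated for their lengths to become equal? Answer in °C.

T = 172.7 °C

L₁(1 + α₁ΔT) = L₂(1 + α₂ΔT) ⇒ ΔT = (L₂ − L₁)/(α₁L₁ − α₂L₂)
L₂ − L₁ = 0.79534 − 0.79398 = 1.36×10⁻³ m
α₁L₁ − α₂L₂ = 2.9×10⁻⁵×0.79398 − 1.73×10⁻⁵×0.79534 = 9.266038×10⁻⁶ m/K
ΔT = 1.36×10⁻³ / 9.266038×10⁻⁶ = 146.773 K
T = 25.9 + 146.773 = 172.673 °C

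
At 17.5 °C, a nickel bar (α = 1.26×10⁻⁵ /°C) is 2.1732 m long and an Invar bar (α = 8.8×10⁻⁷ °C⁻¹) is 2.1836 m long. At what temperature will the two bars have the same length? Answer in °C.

T = 426.0 °C

L₁(1 + α₁ΔT) = L₂(1 + α₂ΔT) ⇒ ΔT = (L₂ − L₁)/(α₁L₁ − α₂L₂)
L₂ − L₁ = 2.1836 − 2.1732 = 1.04×10⁻² m
α₁L₁ − α₂L₂ = 1.26×10⁻⁵×2.1732 − 8.8×10⁻⁷×2.1836 = 2.5460752×10⁻⁵ m/K
ΔT = 1.04×10⁻² / 2.5460752×10⁻⁵ = 408.472 K
T = 17.5 + 408.472 = 425.972 °C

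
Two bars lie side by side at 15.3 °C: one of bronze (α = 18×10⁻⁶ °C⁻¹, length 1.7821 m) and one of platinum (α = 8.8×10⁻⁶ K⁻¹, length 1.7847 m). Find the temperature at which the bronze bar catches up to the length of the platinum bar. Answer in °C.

T = 174.1 °C

Equal length when α₁L₁ΔT − α₂L₂ΔT = L₂ − L₁ = 2.60×10⁻³ m
α₁L₁ = 3.20778×10⁻⁵, α₂L₂ = 1.570536×10⁻⁵ → Δ(αL) = 1.637244×10⁻⁵ m/K
ΔT = 2.60×10⁻³ / 1.637244×10⁻⁵ = 158.803 K, so T = 15.3 + 158.803 = 174.103 °C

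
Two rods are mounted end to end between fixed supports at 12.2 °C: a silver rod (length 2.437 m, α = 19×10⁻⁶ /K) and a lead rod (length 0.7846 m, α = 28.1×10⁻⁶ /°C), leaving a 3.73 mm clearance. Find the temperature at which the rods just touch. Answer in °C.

T = 66.8 °C

α₁L₁ = 4.6303×10⁻⁵ m/K, α₂L₂ = 2.204726×10⁻⁵ m/K → total 6.835026×10⁻⁵ m/K
ΔT = g/(α₁L₁+α₂L₂) = 3.73×10⁻³ / 6.835026×10⁻⁵ = 54.572 K
T = 12.2 + 54.572 = 66.772 °C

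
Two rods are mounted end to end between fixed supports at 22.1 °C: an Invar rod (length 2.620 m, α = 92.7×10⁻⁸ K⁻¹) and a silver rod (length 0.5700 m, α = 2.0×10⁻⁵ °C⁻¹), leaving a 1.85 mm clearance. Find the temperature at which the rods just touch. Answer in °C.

α₁L₁ = 2.42874×10⁻⁶ m/K, α₂L₂ = 1.140×10⁻⁵ m/K → total 1.382874×10⁻⁵ m/K
ΔT = g/(α₁L₁+α₂L₂) = 1.85×10⁻³ / 1.382874×10⁻⁵ = 133.78 K
T = 22.1 + 133.78 = 155.88 °C

T = 156 °C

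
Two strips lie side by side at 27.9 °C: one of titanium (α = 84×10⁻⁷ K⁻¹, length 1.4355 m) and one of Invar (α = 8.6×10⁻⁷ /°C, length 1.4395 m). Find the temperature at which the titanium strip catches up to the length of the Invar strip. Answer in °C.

Equal length when α₁L₁ΔT − α₂L₂ΔT = L₂ − L₁ = 4.00×10⁻³ m
α₁L₁ = 1.20582×10⁻⁵, α₂L₂ = 1.23797×10⁻⁶ → Δ(αL) = 1.082023×10⁻⁵ m/K
ΔT = 4.00×10⁻³ / 1.082023×10⁻⁵ = 369.678 K, so T = 27.9 + 369.678 = 397.578 °C

T = 397.6 °C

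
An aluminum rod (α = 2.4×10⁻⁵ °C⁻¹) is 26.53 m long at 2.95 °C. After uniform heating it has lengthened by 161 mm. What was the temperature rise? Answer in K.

ΔT = 253 K

ΔL = αL₀ΔT ⇒ ΔT = ΔL / (αL₀)
ΔT = 161×10⁻³ m / (2.4×10⁻⁵ × 26.53 m) = 252.86 K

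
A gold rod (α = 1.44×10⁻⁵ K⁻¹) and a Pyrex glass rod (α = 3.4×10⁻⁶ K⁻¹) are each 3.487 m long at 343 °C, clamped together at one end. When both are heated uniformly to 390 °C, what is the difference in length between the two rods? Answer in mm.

ΔT = 47 K
gold: ΔL = 1.44×10⁻⁵ × 3.487 m × 47 = 2.3600×10⁻³ m = 2.3600 mm
Pyrex glass: ΔL = 3.4×10⁻⁶ × 3.487 m × 47 = 5.5722×10⁻⁴ m = 0.55722 mm
difference = 2.3600 − 0.55722 = 1.80278 mm

1.80 mm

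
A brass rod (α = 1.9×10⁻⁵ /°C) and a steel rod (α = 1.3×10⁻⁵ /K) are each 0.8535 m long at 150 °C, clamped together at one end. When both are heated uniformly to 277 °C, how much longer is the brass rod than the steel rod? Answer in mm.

0.650 mm

ΔT = 127 K
brass: ΔL = 1.9×10⁻⁵ × 0.8535 m × 127 = 2.0595×10⁻³ m = 2.0595 mm
steel: ΔL = 1.3×10⁻⁵ × 0.8535 m × 127 = 1.4091×10⁻³ m = 1.4091 mm
difference = 2.0595 − 1.4091 = 0.6504 mm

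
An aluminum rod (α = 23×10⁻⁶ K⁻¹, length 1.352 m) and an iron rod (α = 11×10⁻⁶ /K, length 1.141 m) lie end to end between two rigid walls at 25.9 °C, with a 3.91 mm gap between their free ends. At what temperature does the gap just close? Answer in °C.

T = 115 °C

α₁L₁ = 3.1096×10⁻⁵ m/K, α₂L₂ = 1.2551×10⁻⁵ m/K → total 4.3647×10⁻⁵ m/K
ΔT = g/(α₁L₁+α₂L₂) = 3.91×10⁻³ / 4.3647×10⁻⁵ = 89.58 K
T = 25.9 + 89.58 = 115.48 °C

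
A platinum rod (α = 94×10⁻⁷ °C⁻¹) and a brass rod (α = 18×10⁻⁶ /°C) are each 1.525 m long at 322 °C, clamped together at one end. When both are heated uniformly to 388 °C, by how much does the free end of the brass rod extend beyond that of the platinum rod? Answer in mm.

0.866 mm

ΔT = 66 K
platinum: ΔL = 94×10⁻⁷ × 1.525 m × 66 = 9.4611×10⁻⁴ m = 0.94611 mm
brass: ΔL = 18×10⁻⁶ × 1.525 m × 66 = 1.8117×10⁻³ m = 1.8117 mm
difference = 1.8117 − 0.94611 = 0.86559 mm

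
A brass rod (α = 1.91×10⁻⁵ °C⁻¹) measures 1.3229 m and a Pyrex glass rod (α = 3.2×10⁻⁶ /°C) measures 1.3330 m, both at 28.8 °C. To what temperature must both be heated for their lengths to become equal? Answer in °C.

L₁(1 + α₁ΔT) = L₂(1 + α₂ΔT) ⇒ ΔT = (L₂ − L₁)/(α₁L₁ − α₂L₂)
L₂ − L₁ = 1.3330 − 1.3229 = 1.01×10⁻² m
α₁L₁ − α₂L₂ = 1.91×10⁻⁵×1.3229 − 3.2×10⁻⁶×1.3330 = 2.100179×10⁻⁵ m/K
ΔT = 1.01×10⁻² / 2.100179×10⁻⁵ = 480.911 K
T = 28.8 + 480.911 = 509.711 °C

T = 509.7 °C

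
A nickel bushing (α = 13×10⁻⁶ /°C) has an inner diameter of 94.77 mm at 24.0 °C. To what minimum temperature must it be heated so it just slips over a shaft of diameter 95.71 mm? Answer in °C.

T = 787 °C

Required Δd = 95.71 − 94.77 = 0.94 mm
Δd = αd₀ΔT ⇒ ΔT = Δd/(αd₀) = 0.94 / (13×10⁻⁶ × 94.77) = 762.98 K
T_min = 24.0 + 762.98 = 786.98 °C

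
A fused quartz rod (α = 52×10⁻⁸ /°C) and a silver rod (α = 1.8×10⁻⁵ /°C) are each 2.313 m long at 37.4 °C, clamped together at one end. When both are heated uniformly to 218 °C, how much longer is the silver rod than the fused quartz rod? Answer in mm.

ΔT = 180.6 K
fused quartz: ΔL = 52×10⁻⁸ × 2.313 m × 180.6 = 2.1722×10⁻⁴ m = 0.21722 mm
silver: ΔL = 1.8×10⁻⁵ × 2.313 m × 180.6 = 7.5191×10⁻³ m = 7.5191 mm
difference = 7.5191 − 0.21722 = 7.30188 mm

7.30 mm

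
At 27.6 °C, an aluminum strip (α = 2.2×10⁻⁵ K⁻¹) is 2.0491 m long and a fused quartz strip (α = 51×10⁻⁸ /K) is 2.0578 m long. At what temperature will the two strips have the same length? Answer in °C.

T = 225.2 °C

Equal length when α₁L₁ΔT − α₂L₂ΔT = L₂ − L₁ = 8.70×10⁻³ m
α₁L₁ = 4.50802×10⁻⁵, α₂L₂ = 1.049478×10⁻⁶ → Δ(αL) = 4.4030722×10⁻⁵ m/K
ΔT = 8.70×10⁻³ / 4.4030722×10⁻⁵ = 197.589 K, so T = 27.6 + 197.589 = 225.189 °C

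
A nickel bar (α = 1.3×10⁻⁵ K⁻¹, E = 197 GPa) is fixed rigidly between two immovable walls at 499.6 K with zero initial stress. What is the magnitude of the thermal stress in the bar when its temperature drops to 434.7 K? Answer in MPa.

Fully constrained: the free strain ε = αΔT is blocked, so σ = Eε = EαΔT.
|ΔT| = 64.9 K
σ = 197×10⁹ × 1.3×10⁻⁵ × 64.9 = 1.66×10⁸ Pa

σ = 166 MPa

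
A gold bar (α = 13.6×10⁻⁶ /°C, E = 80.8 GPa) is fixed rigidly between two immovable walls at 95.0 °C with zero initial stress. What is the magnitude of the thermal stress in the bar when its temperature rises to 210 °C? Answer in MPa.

σ = 126 MPa

Fully constrained: the free strain ε = αΔT is blocked, so σ = Eε = EαΔT.
|ΔT| = 115.0 K
σ = 80.8×10⁹ × 13.6×10⁻⁶ × 115.0 = 1.26×10⁸ Pa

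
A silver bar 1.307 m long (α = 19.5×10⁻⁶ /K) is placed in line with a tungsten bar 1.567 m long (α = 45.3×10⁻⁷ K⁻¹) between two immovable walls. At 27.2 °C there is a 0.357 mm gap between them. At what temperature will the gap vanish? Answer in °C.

T = 38.2 °C

Gap closes when ΔL₁ + ΔL₂ = 0.357 mm = 3.57×10⁻⁴ m
(α₁L₁ + α₂L₂)ΔT = g
α₁L₁ + α₂L₂ = 19.5×10⁻⁶×1.307 + 45.3×10⁻⁷×1.567 = 3.258501×10⁻⁵ m/K
ΔT = 3.57×10⁻⁴ / 3.258501×10⁻⁵ = 10.956 K
T = 27.2 + 10.956 = 38.156 °C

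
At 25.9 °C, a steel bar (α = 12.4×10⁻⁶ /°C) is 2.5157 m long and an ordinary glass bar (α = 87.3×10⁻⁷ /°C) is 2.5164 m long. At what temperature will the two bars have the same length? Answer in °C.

T = 101.8 °C

Equal length when α₁L₁ΔT − α₂L₂ΔT = L₂ − L₁ = 7.00×10⁻⁴ m
α₁L₁ = 3.119468×10⁻⁵, α₂L₂ = 2.1968172×10⁻⁵ → Δ(αL) = 9.226508×10⁻⁶ m/K
ΔT = 7.00×10⁻⁴ / 9.226508×10⁻⁶ = 75.868 K, so T = 25.9 + 75.868 = 101.768 °C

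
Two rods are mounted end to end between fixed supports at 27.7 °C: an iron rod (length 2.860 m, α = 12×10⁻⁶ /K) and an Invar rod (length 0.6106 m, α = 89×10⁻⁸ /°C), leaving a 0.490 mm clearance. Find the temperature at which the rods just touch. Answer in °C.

T = 41.8 °C

Gap closes when ΔL₁ + ΔL₂ = 0.490 mm = 4.90×10⁻⁴ m
(α₁L₁ + α₂L₂)ΔT = g
α₁L₁ + α₂L₂ = 12×10⁻⁶×2.860 + 89×10⁻⁸×0.6106 = 3.4863434×10⁻⁵ m/K
ΔT = 4.90×10⁻⁴ / 3.4863434×10⁻⁵ = 14.055 K
T = 27.7 + 14.055 = 41.755 °C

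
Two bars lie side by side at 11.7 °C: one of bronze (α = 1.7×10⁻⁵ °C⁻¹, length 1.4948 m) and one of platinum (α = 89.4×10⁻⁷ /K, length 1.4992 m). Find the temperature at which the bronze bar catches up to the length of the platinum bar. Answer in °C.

L₁(1 + α₁ΔT) = L₂(1 + α₂ΔT) ⇒ ΔT = (L₂ − L₁)/(α₁L₁ − α₂L₂)
L₂ − L₁ = 1.4992 − 1.4948 = 4.40×10⁻³ m
α₁L₁ − α₂L₂ = 1.7×10⁻⁵×1.4948 − 89.4×10⁻⁷×1.4992 = 1.2008752×10⁻⁵ m/K
ΔT = 4.40×10⁻³ / 1.2008752×10⁻⁵ = 366.399 K
T = 11.7 + 366.399 = 378.099 °C

T = 378.1 °C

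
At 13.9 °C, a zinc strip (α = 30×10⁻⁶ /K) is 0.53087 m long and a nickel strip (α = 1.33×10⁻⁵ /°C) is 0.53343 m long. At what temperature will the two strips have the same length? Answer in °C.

T = 303.8 °C

Equal length when α₁L₁ΔT − α₂L₂ΔT = L₂ − L₁ = 2.56×10⁻³ m
α₁L₁ = 1.59261×10⁻⁵, α₂L₂ = 7.094619×10⁻⁶ → Δ(αL) = 8.831481×10⁻⁶ m/K
ΔT = 2.56×10⁻³ / 8.831481×10⁻⁶ = 289.872 K, so T = 13.9 + 289.872 = 303.772 °C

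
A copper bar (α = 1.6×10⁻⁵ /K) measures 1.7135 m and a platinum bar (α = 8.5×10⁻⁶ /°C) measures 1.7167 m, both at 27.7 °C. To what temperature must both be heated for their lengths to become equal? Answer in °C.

T = 277.2 °C

L₁(1 + α₁ΔT) = L₂(1 + α₂ΔT) ⇒ ΔT = (L₂ − L₁)/(α₁L₁ − α₂L₂)
L₂ − L₁ = 1.7167 − 1.7135 = 3.20×10⁻³ m
α₁L₁ − α₂L₂ = 1.6×10⁻⁵×1.7135 − 8.5×10⁻⁶×1.7167 = 1.282405×10⁻⁵ m/K
ΔT = 3.20×10⁻³ / 1.282405×10⁻⁵ = 249.531 K
T = 27.7 + 249.531 = 277.231 °C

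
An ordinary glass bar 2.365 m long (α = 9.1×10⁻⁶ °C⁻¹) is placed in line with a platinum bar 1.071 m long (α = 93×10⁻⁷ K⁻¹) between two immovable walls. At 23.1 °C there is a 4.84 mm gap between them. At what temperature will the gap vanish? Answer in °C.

Gap closes when ΔL₁ + ΔL₂ = 4.84 mm = 4.84×10⁻³ m
(α₁L₁ + α₂L₂)ΔT = g
α₁L₁ + α₂L₂ = 9.1×10⁻⁶×2.365 + 93×10⁻⁷×1.071 = 3.14818×10⁻⁵ m/K
ΔT = 4.84×10⁻³ / 3.14818×10⁻⁵ = 153.74 K
T = 23.1 + 153.74 = 176.84 °C

T = 177 °C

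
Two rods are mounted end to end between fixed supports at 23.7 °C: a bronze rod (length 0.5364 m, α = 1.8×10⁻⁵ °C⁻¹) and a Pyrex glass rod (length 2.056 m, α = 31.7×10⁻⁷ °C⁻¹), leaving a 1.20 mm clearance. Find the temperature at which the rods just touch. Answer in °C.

T = 97.9 °C

Gap closes when ΔL₁ + ΔL₂ = 1.20 mm = 1.20×10⁻³ m
(α₁L₁ + α₂L₂)ΔT = g
α₁L₁ + α₂L₂ = 1.8×10⁻⁵×0.5364 + 31.7×10⁻⁷×2.056 = 1.617272×10⁻⁵ m/K
ΔT = 1.20×10⁻³ / 1.617272×10⁻⁵ = 74.199 K
T = 23.7 + 74.199 = 97.899 °C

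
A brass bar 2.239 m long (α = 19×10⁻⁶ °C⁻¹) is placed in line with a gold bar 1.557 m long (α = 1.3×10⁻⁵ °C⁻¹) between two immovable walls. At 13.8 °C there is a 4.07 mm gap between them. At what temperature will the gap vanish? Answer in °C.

T = 78.6 °C

α₁L₁ = 4.2541×10⁻⁵ m/K, α₂L₂ = 2.0241×10⁻⁵ m/K → total 6.2782×10⁻⁵ m/K
ΔT = g/(α₁L₁+α₂L₂) = 4.07×10⁻³ / 6.2782×10⁻⁵ = 64.827 K
T = 13.8 + 64.827 = 78.627 °C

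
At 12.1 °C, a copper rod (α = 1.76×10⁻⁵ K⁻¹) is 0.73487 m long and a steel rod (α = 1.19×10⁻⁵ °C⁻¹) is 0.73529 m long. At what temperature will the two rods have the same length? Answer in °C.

Equal length when α₁L₁ΔT − α₂L₂ΔT = L₂ − L₁ = 4.20×10⁻⁴ m
α₁L₁ = 1.2933712×10⁻⁵, α₂L₂ = 8.749951×10⁻⁶ → Δ(αL) = 4.183761×10⁻⁶ m/K
ΔT = 4.20×10⁻⁴ / 4.183761×10⁻⁶ = 100.388 K, so T = 12.1 + 100.388 = 112.488 °C

T = 112.5 °C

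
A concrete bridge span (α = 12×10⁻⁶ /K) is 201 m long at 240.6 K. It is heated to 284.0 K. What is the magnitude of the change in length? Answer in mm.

|ΔT| = |284.0 − 240.6| = 43.4 K
ΔL = αL₀ΔT = (12×10⁻⁶)(201)(43.4) = 1.05×10⁻¹ m

ΔL = 105 mm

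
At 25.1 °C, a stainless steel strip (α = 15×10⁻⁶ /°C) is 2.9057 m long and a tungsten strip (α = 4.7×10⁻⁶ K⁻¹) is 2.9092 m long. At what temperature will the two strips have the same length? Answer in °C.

T = 142.1 °C

L₁(1 + α₁ΔT) = L₂(1 + α₂ΔT) ⇒ ΔT = (L₂ − L₁)/(α₁L₁ − α₂L₂)
L₂ − L₁ = 2.9092 − 2.9057 = 3.50×10⁻³ m
α₁L₁ − α₂L₂ = 15×10⁻⁶×2.9057 − 4.7×10⁻⁶×2.9092 = 2.991226×10⁻⁵ m/K
ΔT = 3.50×10⁻³ / 2.991226×10⁻⁵ = 117.009 K
T = 25.1 + 117.009 = 142.109 °C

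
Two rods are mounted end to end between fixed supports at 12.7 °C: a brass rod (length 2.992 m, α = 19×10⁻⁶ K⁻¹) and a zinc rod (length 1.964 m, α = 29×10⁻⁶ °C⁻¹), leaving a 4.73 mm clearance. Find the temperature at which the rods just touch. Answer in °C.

Gap closes when ΔL₁ + ΔL₂ = 4.73 mm = 4.73×10⁻³ m
(α₁L₁ + α₂L₂)ΔT = g
α₁L₁ + α₂L₂ = 19×10⁻⁶×2.992 + 29×10⁻⁶×1.964 = 1.13804×10⁻⁴ m/K
ΔT = 4.73×10⁻³ / 1.13804×10⁻⁴ = 41.563 K
T = 12.7 + 41.563 = 54.263 °C

T = 54.3 °C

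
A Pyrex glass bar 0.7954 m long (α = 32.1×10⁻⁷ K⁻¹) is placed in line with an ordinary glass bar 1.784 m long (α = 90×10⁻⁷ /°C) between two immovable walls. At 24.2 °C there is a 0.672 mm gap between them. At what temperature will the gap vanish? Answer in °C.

α₁L₁ = 2.553234×10⁻⁶ m/K, α₂L₂ = 1.6056×10⁻⁵ m/K → total 1.8609234×10⁻⁵ m/K
ΔT = g/(α₁L₁+α₂L₂) = 6.72×10⁻⁴ / 1.8609234×10⁻⁵ = 36.111 K
T = 24.2 + 36.111 = 60.311 °C

T = 60.3 °C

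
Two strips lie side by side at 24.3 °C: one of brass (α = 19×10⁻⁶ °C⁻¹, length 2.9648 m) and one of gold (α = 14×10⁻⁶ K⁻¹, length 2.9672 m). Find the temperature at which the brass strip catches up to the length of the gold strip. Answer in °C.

Equal length when α₁L₁ΔT − α₂L₂ΔT = L₂ − L₁ = 2.40×10⁻³ m
α₁L₁ = 5.63312×10⁻⁵, α₂L₂ = 4.15408×10⁻⁵ → Δ(αL) = 1.47904×10⁻⁵ m/K
ΔT = 2.40×10⁻³ / 1.47904×10⁻⁵ = 162.267 K, so T = 24.3 + 162.267 = 186.567 °C

T = 186.6 °C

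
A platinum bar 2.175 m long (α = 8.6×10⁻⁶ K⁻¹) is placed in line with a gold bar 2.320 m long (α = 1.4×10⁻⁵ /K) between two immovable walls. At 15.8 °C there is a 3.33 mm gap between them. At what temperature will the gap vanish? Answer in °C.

α₁L₁ = 1.8705×10⁻⁵ m/K, α₂L₂ = 3.248×10⁻⁵ m/K → total 5.1185×10⁻⁵ m/K
ΔT = g/(α₁L₁+α₂L₂) = 3.33×10⁻³ / 5.1185×10⁻⁵ = 65.058 K
T = 15.8 + 65.058 = 80.858 °C

T = 80.9 °C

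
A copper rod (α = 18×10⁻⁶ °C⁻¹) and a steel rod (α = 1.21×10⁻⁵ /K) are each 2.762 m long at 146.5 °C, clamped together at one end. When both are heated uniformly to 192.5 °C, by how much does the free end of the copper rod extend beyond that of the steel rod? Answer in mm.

ΔT = 46.0 K
copper: ΔL = 18×10⁻⁶ × 2.762 m × 46.0 = 2.2869×10⁻³ m = 2.2869 mm
steel: ΔL = 1.21×10⁻⁵ × 2.762 m × 46.0 = 1.5373×10⁻³ m = 1.5373 mm
difference = 2.2869 − 1.5373 = 0.7496 mm

0.750 mm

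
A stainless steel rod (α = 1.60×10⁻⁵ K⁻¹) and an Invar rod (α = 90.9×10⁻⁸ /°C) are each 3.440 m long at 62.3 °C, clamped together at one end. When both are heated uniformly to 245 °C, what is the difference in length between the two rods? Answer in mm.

9.48 mm

ΔT = 182.7 K
stainless steel: ΔL = 1.60×10⁻⁵ × 3.440 m × 182.7 = 1.0056×10⁻² m = 10.056 mm
Invar: ΔL = 90.9×10⁻⁸ × 3.440 m × 182.7 = 5.7130×10⁻⁴ m = 0.57130 mm
difference = 10.056 − 0.57130 = 9.4847 mm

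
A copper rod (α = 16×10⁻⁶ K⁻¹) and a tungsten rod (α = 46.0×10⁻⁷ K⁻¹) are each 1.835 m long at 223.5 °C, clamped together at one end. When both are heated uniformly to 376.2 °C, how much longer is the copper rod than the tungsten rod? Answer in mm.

3.19 mm

ΔT = 152.7 K
copper: ΔL = 16×10⁻⁶ × 1.835 m × 152.7 = 4.4833×10⁻³ m = 4.4833 mm
tungsten: ΔL = 46.0×10⁻⁷ × 1.835 m × 152.7 = 1.2889×10⁻³ m = 1.2889 mm
difference = 4.4833 − 1.2889 = 3.1944 mm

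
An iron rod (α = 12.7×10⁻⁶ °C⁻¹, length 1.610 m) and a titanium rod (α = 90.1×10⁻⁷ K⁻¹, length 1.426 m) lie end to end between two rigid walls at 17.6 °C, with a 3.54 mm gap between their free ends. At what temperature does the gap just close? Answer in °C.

T = 124 °C

α₁L₁ = 2.0447×10⁻⁵ m/K, α₂L₂ = 1.284826×10⁻⁵ m/K → total 3.329526×10⁻⁵ m/K
ΔT = g/(α₁L₁+α₂L₂) = 3.54×10⁻³ / 3.329526×10⁻⁵ = 106.32 K
T = 17.6 + 106.32 = 123.92 °C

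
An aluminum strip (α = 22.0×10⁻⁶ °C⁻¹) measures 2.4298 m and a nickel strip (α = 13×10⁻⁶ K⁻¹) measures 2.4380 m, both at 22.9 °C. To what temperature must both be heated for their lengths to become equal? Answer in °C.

T = 399.7 °C

Equal length when α₁L₁ΔT − α₂L₂ΔT = L₂ − L₁ = 8.20×10⁻³ m
α₁L₁ = 5.34556×10⁻⁵, α₂L₂ = 3.1694×10⁻⁵ → Δ(αL) = 2.17616×10⁻⁵ m/K
ΔT = 8.20×10⁻³ / 2.17616×10⁻⁵ = 376.811 K, so T = 22.9 + 376.811 = 399.711 °C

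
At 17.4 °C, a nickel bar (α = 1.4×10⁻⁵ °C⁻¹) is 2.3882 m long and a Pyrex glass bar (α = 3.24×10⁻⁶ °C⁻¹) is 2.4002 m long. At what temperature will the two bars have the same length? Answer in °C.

T = 485.1 °C

Equal length when α₁L₁ΔT − α₂L₂ΔT = L₂ − L₁ = 1.20×10⁻² m
α₁L₁ = 3.34348×10⁻⁵, α₂L₂ = 7.776648×10⁻⁶ → Δ(αL) = 2.5658152×10⁻⁵ m/K
ΔT = 1.20×10⁻² / 2.5658152×10⁻⁵ = 467.688 K, so T = 17.4 + 467.688 = 485.088 °C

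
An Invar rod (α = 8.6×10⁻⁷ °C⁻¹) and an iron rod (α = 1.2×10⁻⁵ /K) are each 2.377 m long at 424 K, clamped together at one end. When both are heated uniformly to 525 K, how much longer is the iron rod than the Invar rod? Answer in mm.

2.67 mm

ΔT = 101 K
Invar: ΔL = 8.6×10⁻⁷ × 2.377 m × 101 = 2.0647×10⁻⁴ m = 0.20647 mm
iron: ΔL = 1.2×10⁻⁵ × 2.377 m × 101 = 2.8809×10⁻³ m = 2.8809 mm
difference = 2.8809 − 0.20647 = 2.67443 mm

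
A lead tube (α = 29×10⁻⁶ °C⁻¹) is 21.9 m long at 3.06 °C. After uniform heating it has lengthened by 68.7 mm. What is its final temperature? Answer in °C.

T = 111 °C

ΔL = αL₀ΔT ⇒ ΔT = ΔL / (αL₀)
ΔT = 68.7×10⁻³ m / (29×10⁻⁶ × 21.9 m) = 108.17 K
T = 3.06 + 108.17 = 111.23 °C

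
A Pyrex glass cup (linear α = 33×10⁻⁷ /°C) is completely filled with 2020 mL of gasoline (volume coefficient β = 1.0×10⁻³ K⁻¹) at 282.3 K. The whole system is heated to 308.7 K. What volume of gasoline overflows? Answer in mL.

52.8 mL

The cup also expands: β_container ≈ 3α = 9.9×10⁻⁶ /K
Net overflow = V₀(β_liq − 3α_cont)ΔT
β − 3α = 1.00×10⁻³ − 9.9×10⁻⁶ = 9.901×10⁻⁴ /K; ΔT = 26.4 K
ΔV = 2020 × 9.901×10⁻⁴ × 26.4 = 52.8 mL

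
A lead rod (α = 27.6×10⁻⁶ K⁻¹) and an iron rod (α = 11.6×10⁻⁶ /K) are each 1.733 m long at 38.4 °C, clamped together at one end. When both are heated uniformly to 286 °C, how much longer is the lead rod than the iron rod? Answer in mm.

6.87 mm

ΔT = 247.6 K
lead: ΔL = 27.6×10⁻⁶ × 1.733 m × 247.6 = 1.1843×10⁻² m = 11.843 mm
iron: ΔL = 11.6×10⁻⁶ × 1.733 m × 247.6 = 4.9775×10⁻³ m = 4.9775 mm
difference = 11.843 − 4.9775 = 6.8655 mm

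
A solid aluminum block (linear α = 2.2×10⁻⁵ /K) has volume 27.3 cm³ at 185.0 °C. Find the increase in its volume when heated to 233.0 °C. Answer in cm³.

Isotropic solid: β ≈ 3α = 6.6×10⁻⁵ /K; ΔT = 48.0 K
ΔV = 3αV₀ΔT = 3(2.2×10⁻⁵)(27.3)(48.0) = 0.0865 cm³

ΔV = 0.0865 cm³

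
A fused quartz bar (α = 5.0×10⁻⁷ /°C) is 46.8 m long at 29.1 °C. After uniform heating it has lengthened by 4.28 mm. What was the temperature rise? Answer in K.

ΔL = αL₀ΔT ⇒ ΔT = ΔL / (αL₀)
ΔT = 4.28×10⁻³ m / (5.0×10⁻⁷ × 46.8 m) = 182.91 K

ΔT = 183 K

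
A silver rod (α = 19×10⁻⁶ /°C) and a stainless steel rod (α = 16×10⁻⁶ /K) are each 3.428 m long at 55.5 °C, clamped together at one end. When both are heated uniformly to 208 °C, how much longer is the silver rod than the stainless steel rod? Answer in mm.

1.57 mm

ΔT = 152.5 K
silver: ΔL = 19×10⁻⁶ × 3.428 m × 152.5 = 9.9326×10⁻³ m = 9.9326 mm
stainless steel: ΔL = 16×10⁻⁶ × 3.428 m × 152.5 = 8.3643×10⁻³ m = 8.3643 mm
difference = 9.9326 − 8.3643 = 1.5683 mm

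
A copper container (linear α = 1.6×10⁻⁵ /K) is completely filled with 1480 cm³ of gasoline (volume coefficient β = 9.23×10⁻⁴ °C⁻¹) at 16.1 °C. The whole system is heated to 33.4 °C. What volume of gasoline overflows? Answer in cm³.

22.4 cm³

The container also expands: β_container ≈ 3α = 4.8×10⁻⁵ /K
Net overflow = V₀(β_liq − 3α_cont)ΔT
β − 3α = 9.23×10⁻⁴ − 4.8×10⁻⁵ = 8.75×10⁻⁴ /K; ΔT = 17.3 K
ΔV = 1480 × 8.75×10⁻⁴ × 17.3 = 22.4 cm³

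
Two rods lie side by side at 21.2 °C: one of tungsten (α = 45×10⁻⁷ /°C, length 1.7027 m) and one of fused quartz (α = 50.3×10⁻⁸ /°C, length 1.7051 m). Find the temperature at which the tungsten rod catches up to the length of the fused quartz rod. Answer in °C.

Equal length when α₁L₁ΔT − α₂L₂ΔT = L₂ − L₁ = 2.40×10⁻³ m
α₁L₁ = 7.66215×10⁻⁶, α₂L₂ = 8.576653×10⁻⁷ → Δ(αL) = 6.8044847×10⁻⁶ m/K
ΔT = 2.40×10⁻³ / 6.8044847×10⁻⁶ = 352.709 K, so T = 21.2 + 352.709 = 373.909 °C

T = 373.9 °C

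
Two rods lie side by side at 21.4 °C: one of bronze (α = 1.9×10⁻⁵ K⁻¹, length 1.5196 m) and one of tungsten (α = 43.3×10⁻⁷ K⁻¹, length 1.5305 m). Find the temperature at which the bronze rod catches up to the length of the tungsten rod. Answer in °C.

L₁(1 + α₁ΔT) = L₂(1 + α₂ΔT) ⇒ ΔT = (L₂ − L₁)/(α₁L₁ − α₂L₂)
L₂ − L₁ = 1.5305 − 1.5196 = 1.09×10⁻² m
α₁L₁ − α₂L₂ = 1.9×10⁻⁵×1.5196 − 43.3×10⁻⁷×1.5305 = 2.2245335×10⁻⁵ m/K
ΔT = 1.09×10⁻² / 2.2245335×10⁻⁵ = 489.990 K
T = 21.4 + 489.990 = 511.390 °C

T = 511.4 °C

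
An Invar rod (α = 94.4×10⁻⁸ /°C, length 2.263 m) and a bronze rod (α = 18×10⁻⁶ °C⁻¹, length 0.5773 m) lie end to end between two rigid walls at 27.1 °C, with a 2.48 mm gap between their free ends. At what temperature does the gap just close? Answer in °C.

T = 225 °C

α₁L₁ = 2.136272×10⁻⁶ m/K, α₂L₂ = 1.03914×10⁻⁵ m/K → total 1.2527672×10⁻⁵ m/K
ΔT = g/(α₁L₁+α₂L₂) = 2.48×10⁻³ / 1.2527672×10⁻⁵ = 197.96 K
T = 27.1 + 197.96 = 225.06 °C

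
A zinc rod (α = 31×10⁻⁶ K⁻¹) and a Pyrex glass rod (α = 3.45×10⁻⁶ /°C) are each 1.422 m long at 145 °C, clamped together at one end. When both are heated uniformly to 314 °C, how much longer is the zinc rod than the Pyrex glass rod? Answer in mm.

ΔT = 169 K
zinc: ΔL = 31×10⁻⁶ × 1.422 m × 169 = 7.4499×10⁻³ m = 7.4499 mm
Pyrex glass: ΔL = 3.45×10⁻⁶ × 1.422 m × 169 = 8.2910×10⁻⁴ m = 0.82910 mm
difference = 7.4499 − 0.82910 = 6.6208 mm

6.62 mm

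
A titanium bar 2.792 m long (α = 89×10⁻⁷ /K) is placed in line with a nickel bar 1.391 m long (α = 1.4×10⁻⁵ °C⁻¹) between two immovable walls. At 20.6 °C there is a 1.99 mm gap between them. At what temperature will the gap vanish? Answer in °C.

α₁L₁ = 2.48488×10⁻⁵ m/K, α₂L₂ = 1.9474×10⁻⁵ m/K → total 4.43228×10⁻⁵ m/K
ΔT = g/(α₁L₁+α₂L₂) = 1.99×10⁻³ / 4.43228×10⁻⁵ = 44.898 K
T = 20.6 + 44.898 = 65.498 °C

T = 65.5 °C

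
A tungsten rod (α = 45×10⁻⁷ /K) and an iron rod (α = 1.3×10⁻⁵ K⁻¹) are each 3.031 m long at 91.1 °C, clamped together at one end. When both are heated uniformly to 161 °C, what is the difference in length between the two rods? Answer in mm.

ΔT = 69.9 K
tungsten: ΔL = 45×10⁻⁷ × 3.031 m × 69.9 = 9.5340×10⁻⁴ m = 0.95340 mm
iron: ΔL = 1.3×10⁻⁵ × 3.031 m × 69.9 = 2.7543×10⁻³ m = 2.7543 mm
difference = 2.7543 − 0.95340 = 1.8009 mm

1.80 mm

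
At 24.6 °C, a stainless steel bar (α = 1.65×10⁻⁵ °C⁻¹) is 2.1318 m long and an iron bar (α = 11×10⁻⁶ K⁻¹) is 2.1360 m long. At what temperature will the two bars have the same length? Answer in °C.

L₁(1 + α₁ΔT) = L₂(1 + α₂ΔT) ⇒ ΔT = (L₂ − L₁)/(α₁L₁ − α₂L₂)
L₂ − L₁ = 2.1360 − 2.1318 = 4.20×10⁻³ m
α₁L₁ − α₂L₂ = 1.65×10⁻⁵×2.1318 − 11×10⁻⁶×2.1360 = 1.16787×10⁻⁵ m/K
ΔT = 4.20×10⁻³ / 1.16787×10⁻⁵ = 359.629 K
T = 24.6 + 359.629 = 384.229 °C

T = 384.2 °C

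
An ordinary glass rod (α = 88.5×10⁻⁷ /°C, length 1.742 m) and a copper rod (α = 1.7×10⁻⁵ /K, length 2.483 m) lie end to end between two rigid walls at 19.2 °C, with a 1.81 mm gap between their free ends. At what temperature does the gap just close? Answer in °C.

T = 50.6 °C

α₁L₁ = 1.54167×10⁻⁵ m/K, α₂L₂ = 4.2211×10⁻⁵ m/K → total 5.76277×10⁻⁵ m/K
ΔT = g/(α₁L₁+α₂L₂) = 1.81×10⁻³ / 5.76277×10⁻⁵ = 31.409 K
T = 19.2 + 31.409 = 50.609 °C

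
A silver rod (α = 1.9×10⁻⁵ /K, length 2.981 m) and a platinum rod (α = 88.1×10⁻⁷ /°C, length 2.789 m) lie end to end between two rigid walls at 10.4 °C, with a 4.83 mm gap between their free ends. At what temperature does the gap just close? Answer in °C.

T = 69.9 °C

Gap closes when ΔL₁ + ΔL₂ = 4.83 mm = 4.83×10⁻³ m
(α₁L₁ + α₂L₂)ΔT = g
α₁L₁ + α₂L₂ = 1.9×10⁻⁵×2.981 + 88.1×10⁻⁷×2.789 = 8.121009×10⁻⁵ m/K
ΔT = 4.83×10⁻³ / 8.121009×10⁻⁵ = 59.475 K
T = 10.4 + 59.475 = 69.875 °C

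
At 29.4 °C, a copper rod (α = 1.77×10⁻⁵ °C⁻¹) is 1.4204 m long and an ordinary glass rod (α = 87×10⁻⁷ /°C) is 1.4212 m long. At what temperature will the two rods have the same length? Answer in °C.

Equal length when α₁L₁ΔT − α₂L₂ΔT = L₂ − L₁ = 8.00×10⁻⁴ m
α₁L₁ = 2.514108×10⁻⁵, α₂L₂ = 1.236444×10⁻⁵ → Δ(αL) = 1.277664×10⁻⁵ m/K
ΔT = 8.00×10⁻⁴ / 1.277664×10⁻⁵ = 62.6143 K, so T = 29.4 + 62.6143 = 92.0143 °C

T = 92.01 °C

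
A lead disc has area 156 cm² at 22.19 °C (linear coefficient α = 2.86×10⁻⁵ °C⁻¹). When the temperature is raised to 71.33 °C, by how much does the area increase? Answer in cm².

ΔA = 0.438 cm²

Area coefficient ≈ 2α; |ΔT| = 49.14 K
ΔA = 2αA₀ΔT = 2(2.86×10⁻⁵)(156)(49.14) = 0.438 cm²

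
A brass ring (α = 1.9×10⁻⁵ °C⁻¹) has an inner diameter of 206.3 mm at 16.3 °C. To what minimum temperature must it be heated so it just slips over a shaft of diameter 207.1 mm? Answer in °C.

Required Δd = 207.1 − 206.3 = 0.8 mm
Δd = αd₀ΔT ⇒ ΔT = Δd/(αd₀) = 0.8 / (1.9×10⁻⁵ × 206.3) = 204.10 K
T_min = 16.3 + 204.10 = 220.40 °C

T = 220 °C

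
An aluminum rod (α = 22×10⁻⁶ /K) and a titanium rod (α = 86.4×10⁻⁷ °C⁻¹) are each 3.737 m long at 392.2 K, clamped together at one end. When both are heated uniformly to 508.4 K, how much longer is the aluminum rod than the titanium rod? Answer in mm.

ΔT = 116.2 K
aluminum: ΔL = 22×10⁻⁶ × 3.737 m × 116.2 = 9.5533×10⁻³ m = 9.5533 mm
titanium: ΔL = 86.4×10⁻⁷ × 3.737 m × 116.2 = 3.7518×10⁻³ m = 3.7518 mm
difference = 9.5533 − 3.7518 = 5.8015 mm

5.80 mm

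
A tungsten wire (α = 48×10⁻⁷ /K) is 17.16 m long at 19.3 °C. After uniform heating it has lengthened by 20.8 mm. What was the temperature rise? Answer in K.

ΔT = 253 K

ΔL = αL₀ΔT ⇒ ΔT = ΔL / (αL₀)
ΔT = 20.8×10⁻³ m / (48×10⁻⁷ × 17.16 m) = 252.53 K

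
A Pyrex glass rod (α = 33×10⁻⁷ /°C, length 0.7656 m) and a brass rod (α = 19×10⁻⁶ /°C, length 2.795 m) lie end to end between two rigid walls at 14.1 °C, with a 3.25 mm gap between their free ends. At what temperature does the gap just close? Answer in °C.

Gap closes when ΔL₁ + ΔL₂ = 3.25 mm = 3.25×10⁻³ m
(α₁L₁ + α₂L₂)ΔT = g
α₁L₁ + α₂L₂ = 33×10⁻⁷×0.7656 + 19×10⁻⁶×2.795 = 5.563148×10⁻⁵ m/K
ΔT = 3.25×10⁻³ / 5.563148×10⁻⁵ = 58.420 K
T = 14.1 + 58.420 = 72.520 °C

T = 72.5 °C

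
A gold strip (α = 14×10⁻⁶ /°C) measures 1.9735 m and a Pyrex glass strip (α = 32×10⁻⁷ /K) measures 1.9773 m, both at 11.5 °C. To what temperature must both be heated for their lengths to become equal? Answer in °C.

Equal length when α₁L₁ΔT − α₂L₂ΔT = L₂ − L₁ = 3.80×10⁻³ m
α₁L₁ = 2.7629×10⁻⁵, α₂L₂ = 6.32736×10⁻⁶ → Δ(αL) = 2.130164×10⁻⁵ m/K
ΔT = 3.80×10⁻³ / 2.130164×10⁻⁵ = 178.390 K, so T = 11.5 + 178.390 = 189.890 °C

T = 189.9 °C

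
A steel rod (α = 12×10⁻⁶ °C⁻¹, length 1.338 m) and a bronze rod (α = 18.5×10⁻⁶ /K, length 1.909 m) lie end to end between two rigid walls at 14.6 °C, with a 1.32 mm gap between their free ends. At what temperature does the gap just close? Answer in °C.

T = 40.3 °C

Gap closes when ΔL₁ + ΔL₂ = 1.32 mm = 1.32×10⁻³ m
(α₁L₁ + α₂L₂)ΔT = g
α₁L₁ + α₂L₂ = 12×10⁻⁶×1.338 + 18.5×10⁻⁶×1.909 = 5.13725×10⁻⁵ m/K
ΔT = 1.32×10⁻³ / 5.13725×10⁻⁵ = 25.695 K
T = 14.6 + 25.695 = 40.295 °C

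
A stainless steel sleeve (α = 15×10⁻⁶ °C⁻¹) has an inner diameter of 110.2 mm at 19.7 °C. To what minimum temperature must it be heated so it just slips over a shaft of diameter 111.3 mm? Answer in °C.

Required Δd = 111.3 − 110.2 = 1.1 mm
Δd = αd₀ΔT ⇒ ΔT = Δd/(αd₀) = 1.1 / (15×10⁻⁶ × 110.2) = 665.46 K
T_min = 19.7 + 665.46 = 685.16 °C

T = 685 °C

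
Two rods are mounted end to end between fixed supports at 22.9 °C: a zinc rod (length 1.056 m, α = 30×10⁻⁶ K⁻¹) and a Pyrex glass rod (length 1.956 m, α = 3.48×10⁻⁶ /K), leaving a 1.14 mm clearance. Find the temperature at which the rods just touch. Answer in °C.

α₁L₁ = 3.168×10⁻⁵ m/K, α₂L₂ = 6.80688×10⁻⁶ m/K → total 3.848688×10⁻⁵ m/K
ΔT = g/(α₁L₁+α₂L₂) = 1.14×10⁻³ / 3.848688×10⁻⁵ = 29.620 K
T = 22.9 + 29.620 = 52.520 °C

T = 52.5 °C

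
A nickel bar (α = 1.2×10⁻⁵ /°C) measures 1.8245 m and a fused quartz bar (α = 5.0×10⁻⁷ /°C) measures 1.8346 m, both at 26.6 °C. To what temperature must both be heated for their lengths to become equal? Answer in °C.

T = 508.1 °C

Equal length when α₁L₁ΔT − α₂L₂ΔT = L₂ − L₁ = 1.01×10⁻² m
α₁L₁ = 2.1894×10⁻⁵, α₂L₂ = 9.173×10⁻⁷ → Δ(αL) = 2.09767×10⁻⁵ m/K
ΔT = 1.01×10⁻² / 2.09767×10⁻⁵ = 481.487 K, so T = 26.6 + 481.487 = 508.087 °C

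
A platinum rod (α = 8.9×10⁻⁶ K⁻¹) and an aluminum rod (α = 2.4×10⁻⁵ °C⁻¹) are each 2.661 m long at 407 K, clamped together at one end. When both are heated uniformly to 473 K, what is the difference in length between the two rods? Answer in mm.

2.65 mm

ΔT = 66 K
platinum: ΔL = 8.9×10⁻⁶ × 2.661 m × 66 = 1.5631×10⁻³ m = 1.5631 mm
aluminum: ΔL = 2.4×10⁻⁵ × 2.661 m × 66 = 4.2150×10⁻³ m = 4.2150 mm
difference = 4.2150 − 1.5631 = 2.6519 mm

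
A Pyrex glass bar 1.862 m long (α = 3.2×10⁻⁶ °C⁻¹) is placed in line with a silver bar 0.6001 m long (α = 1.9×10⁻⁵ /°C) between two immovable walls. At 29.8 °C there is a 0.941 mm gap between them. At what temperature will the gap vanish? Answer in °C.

Gap closes when ΔL₁ + ΔL₂ = 0.941 mm = 9.41×10⁻⁴ m
(α₁L₁ + α₂L₂)ΔT = g
α₁L₁ + α₂L₂ = 3.2×10⁻⁶×1.862 + 1.9×10⁻⁵×0.6001 = 1.73603×10⁻⁵ m/K
ΔT = 9.41×10⁻⁴ / 1.73603×10⁻⁵ = 54.204 K
T = 29.8 + 54.204 = 84.004 °C

T = 84.0 °C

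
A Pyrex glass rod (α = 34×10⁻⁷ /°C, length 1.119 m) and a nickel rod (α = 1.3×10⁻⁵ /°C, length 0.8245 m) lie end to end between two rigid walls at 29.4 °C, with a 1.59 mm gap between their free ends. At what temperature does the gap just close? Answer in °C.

Gap closes when ΔL₁ + ΔL₂ = 1.59 mm = 1.59×10⁻³ m
(α₁L₁ + α₂L₂)ΔT = g
α₁L₁ + α₂L₂ = 34×10⁻⁷×1.119 + 1.3×10⁻⁵×0.8245 = 1.45231×10⁻⁵ m/K
ΔT = 1.59×10⁻³ / 1.45231×10⁻⁵ = 109.48 K
T = 29.4 + 109.48 = 138.88 °C

T = 139 °C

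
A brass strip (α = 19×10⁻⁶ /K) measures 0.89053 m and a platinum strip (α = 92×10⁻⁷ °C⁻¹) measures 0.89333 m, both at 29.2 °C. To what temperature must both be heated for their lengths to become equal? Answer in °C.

L₁(1 + α₁ΔT) = L₂(1 + α₂ΔT) ⇒ ΔT = (L₂ − L₁)/(α₁L₁ − α₂L₂)
L₂ − L₁ = 0.89333 − 0.89053 = 2.80×10⁻³ m
α₁L₁ − α₂L₂ = 19×10⁻⁶×0.89053 − 92×10⁻⁷×0.89333 = 8.701434×10⁻⁶ m/K
ΔT = 2.80×10⁻³ / 8.701434×10⁻⁶ = 321.786 K
T = 29.2 + 321.786 = 350.986 °C

T = 351.0 °C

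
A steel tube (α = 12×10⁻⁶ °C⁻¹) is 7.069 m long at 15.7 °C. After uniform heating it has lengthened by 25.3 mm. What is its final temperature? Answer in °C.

ΔL = αL₀ΔT ⇒ ΔT = ΔL / (αL₀)
ΔT = 25.3×10⁻³ m / (12×10⁻⁶ × 7.069 m) = 298.25 K
T = 15.7 + 298.25 = 313.95 °C

T = 314 °C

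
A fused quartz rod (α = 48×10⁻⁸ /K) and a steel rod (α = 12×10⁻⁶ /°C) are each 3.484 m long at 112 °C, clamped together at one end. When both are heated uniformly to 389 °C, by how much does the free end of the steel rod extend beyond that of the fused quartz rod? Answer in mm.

ΔT = 277 K
fused quartz: ΔL = 48×10⁻⁸ × 3.484 m × 277 = 4.6323×10⁻⁴ m = 0.46323 mm
steel: ΔL = 12×10⁻⁶ × 3.484 m × 277 = 1.1581×10⁻² m = 11.581 mm
difference = 11.581 − 0.46323 = 11.11777 mm

11.1 mm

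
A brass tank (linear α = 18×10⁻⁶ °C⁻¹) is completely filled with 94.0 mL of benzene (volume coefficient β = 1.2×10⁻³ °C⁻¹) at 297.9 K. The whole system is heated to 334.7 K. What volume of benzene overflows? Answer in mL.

The tank also expands: β_container ≈ 3α = 5.4×10⁻⁵ /K
Net overflow = V₀(β_liq − 3α_cont)ΔT
β − 3α = 1.20×10⁻³ − 5.4×10⁻⁵ = 1.146×10⁻³ /K; ΔT = 36.8 K
ΔV = 94.0 × 1.146×10⁻³ × 36.8 = 3.96 mL

3.96 mL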